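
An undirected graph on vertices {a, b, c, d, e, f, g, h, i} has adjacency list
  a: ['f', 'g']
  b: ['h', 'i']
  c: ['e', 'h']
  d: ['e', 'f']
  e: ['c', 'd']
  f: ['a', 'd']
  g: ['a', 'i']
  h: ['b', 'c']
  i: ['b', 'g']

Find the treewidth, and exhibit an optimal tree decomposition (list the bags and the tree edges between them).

The largest bag has 3 vertices, giving width 2; this decomposition certifies tw(G) ≤ 2. For the lower bound, G contains the cycle c–h–b–i–g–a–f–d–e–c, so G is not a forest; only forests have treewidth ≤ 1, hence tw(G) ≥ 2. The upper and lower bounds meet at 2, so that is the treewidth.

Treewidth 2.
One optimal decomposition is:
Bags: B1 = {b, c, h}  B2 = {b, c, i}  B3 = {c, g, i}  B4 = {a, c, g}  B5 = {a, c, f}  B6 = {c, d, f}  B7 = {c, d, e}
Tree: B1–B2, B2–B3, B3–B4, B4–B5, B5–B6, B6–B7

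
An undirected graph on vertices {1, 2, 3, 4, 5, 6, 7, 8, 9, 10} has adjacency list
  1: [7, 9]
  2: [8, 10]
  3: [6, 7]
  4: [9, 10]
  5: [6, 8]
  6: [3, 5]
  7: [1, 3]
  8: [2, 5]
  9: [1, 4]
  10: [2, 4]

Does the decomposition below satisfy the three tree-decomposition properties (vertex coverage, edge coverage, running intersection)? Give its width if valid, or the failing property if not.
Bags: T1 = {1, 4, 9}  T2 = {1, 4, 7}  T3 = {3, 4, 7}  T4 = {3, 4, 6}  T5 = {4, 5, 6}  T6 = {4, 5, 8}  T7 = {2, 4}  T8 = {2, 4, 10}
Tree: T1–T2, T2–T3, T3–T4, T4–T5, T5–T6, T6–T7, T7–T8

No — edge (8,2) lies in no bag.

A tree decomposition must satisfy three properties: every vertex lies in some bag; for every edge, both endpoints lie together in some bag; and for every vertex, the bags containing it form a connected subtree. Here edge (8,2) lies in no bag, so the decomposition is invalid.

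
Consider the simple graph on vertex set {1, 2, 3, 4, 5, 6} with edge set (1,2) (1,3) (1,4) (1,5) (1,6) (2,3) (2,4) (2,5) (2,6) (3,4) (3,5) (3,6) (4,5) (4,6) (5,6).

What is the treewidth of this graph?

5

A width-5 tree decomposition is:
Bags: B1 = {1, 2, 3, 4, 5, 6}
Tree: (single bag)
With just one bag of size 6, the width is 6 − 1 = 5, so tw(G) ≤ 5. For the lower bound, the 6 vertices {1, 2, 3, 4, 5, 6} are pairwise adjacent, and any tree decomposition puts a clique entirely inside one bag — forcing width ≥ 5. Combining the bounds, tw(G) = 5.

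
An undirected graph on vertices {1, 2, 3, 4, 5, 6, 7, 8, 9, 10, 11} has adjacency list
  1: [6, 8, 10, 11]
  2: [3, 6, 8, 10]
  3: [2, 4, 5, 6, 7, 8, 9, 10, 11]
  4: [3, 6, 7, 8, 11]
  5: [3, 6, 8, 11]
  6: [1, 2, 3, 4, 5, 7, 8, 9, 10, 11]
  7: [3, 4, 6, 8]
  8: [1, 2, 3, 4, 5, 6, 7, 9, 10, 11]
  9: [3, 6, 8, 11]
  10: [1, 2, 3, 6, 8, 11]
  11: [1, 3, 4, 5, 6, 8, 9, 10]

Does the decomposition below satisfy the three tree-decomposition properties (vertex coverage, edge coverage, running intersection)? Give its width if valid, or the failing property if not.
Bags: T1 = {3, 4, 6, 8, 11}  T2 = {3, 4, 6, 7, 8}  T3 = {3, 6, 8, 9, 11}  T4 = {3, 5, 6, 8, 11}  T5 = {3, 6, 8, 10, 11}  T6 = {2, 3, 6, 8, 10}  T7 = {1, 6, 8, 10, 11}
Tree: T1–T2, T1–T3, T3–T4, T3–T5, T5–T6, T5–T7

Checking the three conditions: (i) the bags cover all of {1, 2, 3, 4, 5, 6, 7, 8, 9, 10, 11}; (ii) for each edge, some bag contains both endpoints; (iii) the bags containing any fixed vertex form a subtree. All hold, so the decomposition is valid with width 5 − 1 = 4.

Yes; width 4.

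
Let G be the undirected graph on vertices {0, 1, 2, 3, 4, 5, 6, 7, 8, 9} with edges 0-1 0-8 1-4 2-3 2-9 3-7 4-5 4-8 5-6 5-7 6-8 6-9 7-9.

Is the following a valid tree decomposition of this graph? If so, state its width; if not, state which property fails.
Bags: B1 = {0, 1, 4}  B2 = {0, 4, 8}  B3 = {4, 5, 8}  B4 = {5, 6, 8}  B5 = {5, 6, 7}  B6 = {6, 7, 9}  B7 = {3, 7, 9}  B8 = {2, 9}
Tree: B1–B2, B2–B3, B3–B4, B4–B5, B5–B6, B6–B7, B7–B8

A tree decomposition must satisfy three properties: every vertex lies in some bag; for every edge, both endpoints lie together in some bag; and for every vertex, the bags containing it form a connected subtree. Here edge (3,2) lies in no bag, so the decomposition is invalid.

No — edge (3,2) lies in no bag.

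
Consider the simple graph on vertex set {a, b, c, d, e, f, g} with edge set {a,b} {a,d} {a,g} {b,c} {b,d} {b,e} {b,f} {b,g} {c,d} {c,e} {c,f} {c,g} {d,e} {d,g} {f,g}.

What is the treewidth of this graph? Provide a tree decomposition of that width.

Every bag has size at most 4, so the width is 4 − 1 = 3 and tw(G) ≤ 3. For the lower bound, the 4 vertices {b, c, d, g} are pairwise adjacent, and any tree decomposition puts a clique entirely inside one bag — forcing width ≥ 3. Combining the bounds, tw(G) = 3.

Treewidth 3.
Bags: B1 = {b, c, d, g}  B2 = {b, c, f, g}  B3 = {b, c, d, e}  B4 = {a, b, d, g}
Tree: B1–B2, B1–B3, B1–B4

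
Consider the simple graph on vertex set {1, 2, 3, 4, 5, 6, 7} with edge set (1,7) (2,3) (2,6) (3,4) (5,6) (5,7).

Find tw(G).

A width-1 tree decomposition is:
Bags: B1 = {3, 4}  B2 = {2, 3}  B3 = {2, 6}  B4 = {5, 6}  B5 = {5, 7}  B6 = {1, 7}
Tree: B1–B2, B2–B3, B3–B4, B4–B5, B5–B6
Every bag has size at most 2, so the width is 2 − 1 = 1 and tw(G) ≤ 1. Any graph with an edge has treewidth ≥ 1, and G has the edge 4–3. Hence tw(G) = 1 exactly.

1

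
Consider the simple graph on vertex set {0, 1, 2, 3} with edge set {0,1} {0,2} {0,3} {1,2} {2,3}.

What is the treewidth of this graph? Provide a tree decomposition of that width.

Each bag holds 3 vertices, so the decomposition has width 2, which upper-bounds the treewidth. On the other hand G contains the 3-clique {0, 1, 2}. A clique must lie in a single bag of any decomposition, so no decomposition can have width below 2. Combining the bounds, tw(G) = 2.

Treewidth 2.
One optimal decomposition is:
Bags: B1 = {0, 1, 2}  B2 = {0, 2, 3}
Tree: B1–B2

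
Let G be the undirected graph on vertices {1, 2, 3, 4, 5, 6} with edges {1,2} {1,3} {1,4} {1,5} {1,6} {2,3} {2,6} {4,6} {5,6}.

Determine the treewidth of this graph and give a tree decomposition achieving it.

Treewidth 2.
One such decomposition:
Bags: B1 = {1, 4, 6}  B2 = {1, 2, 6}  B3 = {1, 5, 6}  B4 = {1, 2, 3}
Tree: B1–B2, B2–B3, B2–B4

Each bag holds 3 vertices, so the decomposition has width 2, which upper-bounds the treewidth. For the lower bound, the 3 vertices {1, 2, 3} are pairwise adjacent, and any tree decomposition puts a clique entirely inside one bag — forcing width ≥ 2. Hence tw(G) = 2 exactly.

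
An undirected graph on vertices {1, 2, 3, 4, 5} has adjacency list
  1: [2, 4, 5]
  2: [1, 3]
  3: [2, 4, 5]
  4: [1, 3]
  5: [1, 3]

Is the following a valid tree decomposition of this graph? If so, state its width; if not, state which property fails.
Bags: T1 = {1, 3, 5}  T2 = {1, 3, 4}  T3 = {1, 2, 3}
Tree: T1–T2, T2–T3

Vertex coverage: the bags together contain {1, 2, 3, 4, 5}, the full vertex set. Edge coverage: each edge of G has both endpoints in at least one bag. Running intersection: for every vertex, the bags containing it form a connected subtree. All three properties hold, so this is a valid tree decomposition of width max|bag| − 1 = 2, and hence tw(G) ≤ 2.

Yes; width 2.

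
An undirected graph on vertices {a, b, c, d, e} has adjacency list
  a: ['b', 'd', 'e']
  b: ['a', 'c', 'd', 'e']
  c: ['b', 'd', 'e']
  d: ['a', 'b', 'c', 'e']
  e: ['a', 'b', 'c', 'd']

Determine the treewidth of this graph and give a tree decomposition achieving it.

Every bag has size at most 4, so the width is 4 − 1 = 3 and tw(G) ≤ 3. On the other hand G contains the 4-clique {b, c, d, e}. A clique must lie in a single bag of any decomposition, so no decomposition can have width below 3. Hence tw(G) = 3 exactly.

Treewidth 3.
One optimal decomposition is:
Bags: B1 = {a, b, d, e}  B2 = {b, c, d, e}
Tree: B1–B2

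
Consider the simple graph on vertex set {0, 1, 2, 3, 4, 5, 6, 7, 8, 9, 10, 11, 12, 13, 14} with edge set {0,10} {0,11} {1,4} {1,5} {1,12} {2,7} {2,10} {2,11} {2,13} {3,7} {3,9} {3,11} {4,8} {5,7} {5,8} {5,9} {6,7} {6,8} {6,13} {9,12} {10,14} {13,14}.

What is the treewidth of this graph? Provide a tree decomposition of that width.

Treewidth 3.
One optimal decomposition is:
Bags: B1 = {1, 4, 8, 12}  B2 = {1, 5, 8, 12}  B3 = {5, 8, 9, 12}  B4 = {5, 6, 8, 9}  B5 = {5, 6, 7, 9}  B6 = {3, 6, 7, 9}  B7 = {3, 6, 7, 13}  B8 = {2, 3, 7, 13}  B9 = {2, 3, 11, 13}  B10 = {2, 11, 13, 14}  B11 = {2, 10, 11, 14}  B12 = {0, 10, 11, 14}
Tree: B1–B2, B2–B3, B3–B4, B4–B5, B5–B6, B6–B7, B7–B8, B8–B9, B9–B10, B10–B11, B11–B12

Each bag holds 4 vertices, so the decomposition has width 3, which upper-bounds the treewidth. For the lower bound: the 4 vertex sets {1,4,12}, {8}, {5}, {3,6,7,9} are disjoint, each induces a connected subgraph, and every pair is joined by at least one edge of G. Contracting each set to a single vertex therefore yields K_{4} as a minor, and since treewidth is minor-monotone, tw(G) ≥ tw(K_{4}) = 3. Combining the bounds, tw(G) = 3.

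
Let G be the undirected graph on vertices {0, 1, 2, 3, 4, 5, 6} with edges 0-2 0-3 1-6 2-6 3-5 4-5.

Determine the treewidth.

A width-1 tree decomposition is:
Bags: B1 = {4, 5}  B2 = {3, 5}  B3 = {0, 3}  B4 = {0, 2}  B5 = {2, 6}  B6 = {1, 6}
Tree: B1–B2, B2–B3, B3–B4, B4–B5, B5–B6
Every bag has size at most 2, so the width is 2 − 1 = 1 and tw(G) ≤ 1. G has an edge, so its treewidth is at least 1. Combining the bounds, tw(G) = 1.

1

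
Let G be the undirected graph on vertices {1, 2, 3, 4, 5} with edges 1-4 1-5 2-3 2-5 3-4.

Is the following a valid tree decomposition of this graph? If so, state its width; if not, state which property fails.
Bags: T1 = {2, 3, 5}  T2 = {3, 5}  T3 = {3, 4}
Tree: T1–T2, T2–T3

No — vertex 1 appears in no bag.

A tree decomposition must satisfy three properties: every vertex lies in some bag; for every edge, both endpoints lie together in some bag; and for every vertex, the bags containing it form a connected subtree. Here vertex 1 appears in no bag, so the decomposition is invalid.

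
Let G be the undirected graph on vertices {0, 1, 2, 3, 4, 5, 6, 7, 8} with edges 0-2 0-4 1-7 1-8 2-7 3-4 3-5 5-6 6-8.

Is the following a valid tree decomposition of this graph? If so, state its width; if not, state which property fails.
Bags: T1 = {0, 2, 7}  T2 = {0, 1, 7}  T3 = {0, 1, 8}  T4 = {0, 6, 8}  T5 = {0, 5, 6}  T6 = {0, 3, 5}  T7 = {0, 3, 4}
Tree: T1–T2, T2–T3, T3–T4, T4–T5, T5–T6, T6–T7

Checking the three conditions: (i) the bags cover all of {0, 1, 2, 3, 4, 5, 6, 7, 8}; (ii) for each edge, some bag contains both endpoints; (iii) the bags containing any fixed vertex form a subtree. All hold, so the decomposition is valid with width 3 − 1 = 2.

Yes; width 2.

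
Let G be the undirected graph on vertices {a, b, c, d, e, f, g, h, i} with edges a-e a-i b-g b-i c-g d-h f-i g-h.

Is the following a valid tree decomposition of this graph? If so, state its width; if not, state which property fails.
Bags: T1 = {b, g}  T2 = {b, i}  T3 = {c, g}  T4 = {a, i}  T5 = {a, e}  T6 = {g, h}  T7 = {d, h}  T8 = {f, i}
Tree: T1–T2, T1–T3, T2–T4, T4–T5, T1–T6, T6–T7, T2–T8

Yes; width 1.

Every vertex of G appears in some bag (union = {a, b, c, d, e, f, g, h, i}); every edge is covered by a bag; and for each vertex v the set of bags containing v is connected in the bag tree. The decomposition is therefore valid. The largest bag has 2 vertices, so the width is 1.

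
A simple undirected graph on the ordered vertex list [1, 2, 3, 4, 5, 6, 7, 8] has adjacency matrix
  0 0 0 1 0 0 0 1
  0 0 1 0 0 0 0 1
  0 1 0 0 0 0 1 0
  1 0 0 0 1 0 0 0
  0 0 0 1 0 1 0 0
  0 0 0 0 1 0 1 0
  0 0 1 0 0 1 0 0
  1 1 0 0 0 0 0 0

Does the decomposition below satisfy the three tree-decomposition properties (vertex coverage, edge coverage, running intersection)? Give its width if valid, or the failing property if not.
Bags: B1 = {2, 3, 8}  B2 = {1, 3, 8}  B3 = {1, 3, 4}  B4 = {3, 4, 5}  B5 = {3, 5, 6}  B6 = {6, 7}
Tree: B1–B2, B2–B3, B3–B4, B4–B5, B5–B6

A tree decomposition must satisfy three properties: every vertex lies in some bag; for every edge, both endpoints lie together in some bag; and for every vertex, the bags containing it form a connected subtree. Here edge (3,7) lies in no bag, so the decomposition is invalid.

No — edge (3,7) lies in no bag.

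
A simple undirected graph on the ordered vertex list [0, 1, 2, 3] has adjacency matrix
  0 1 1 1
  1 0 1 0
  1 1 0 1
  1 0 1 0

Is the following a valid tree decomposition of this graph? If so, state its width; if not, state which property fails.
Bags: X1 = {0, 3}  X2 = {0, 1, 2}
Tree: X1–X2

A tree decomposition must satisfy three properties: every vertex lies in some bag; for every edge, both endpoints lie together in some bag; and for every vertex, the bags containing it form a connected subtree. Here edge (2,3) lies in no bag, so the decomposition is invalid.

No — edge (2,3) lies in no bag.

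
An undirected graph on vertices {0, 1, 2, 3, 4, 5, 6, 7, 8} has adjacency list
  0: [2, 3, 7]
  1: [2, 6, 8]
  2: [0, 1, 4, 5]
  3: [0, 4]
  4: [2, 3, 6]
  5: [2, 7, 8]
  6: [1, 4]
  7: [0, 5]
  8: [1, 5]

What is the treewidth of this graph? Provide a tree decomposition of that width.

Each bag holds 4 vertices, so the decomposition has width 3, which upper-bounds the treewidth. For the lower bound: the 4 vertex sets {5,7,8}, {1}, {2}, {0,3,4,6} are disjoint, each induces a connected subgraph, and every pair is joined by at least one edge of G. Contracting each set to a single vertex therefore yields K_{4} as a minor, and since treewidth is minor-monotone, tw(G) ≥ tw(K_{4}) = 3. The upper and lower bounds meet at 3, so that is the treewidth.

Treewidth 3.
One such decomposition:
Bags: B1 = {1, 5, 7, 8}  B2 = {1, 2, 5, 7}  B3 = {0, 1, 2, 7}  B4 = {0, 1, 2, 6}  B5 = {0, 2, 4, 6}  B6 = {0, 3, 4, 6}
Tree: B1–B2, B2–B3, B3–B4, B4–B5, B5–B6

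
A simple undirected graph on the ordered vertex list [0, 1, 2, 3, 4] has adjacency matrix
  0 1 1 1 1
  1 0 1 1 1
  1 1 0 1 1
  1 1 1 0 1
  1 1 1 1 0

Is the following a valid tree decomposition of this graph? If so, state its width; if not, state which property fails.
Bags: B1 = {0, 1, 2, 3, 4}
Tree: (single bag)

Vertex coverage: the bags together contain {0, 1, 2, 3, 4}, the full vertex set. Edge coverage: each edge of G has both endpoints in at least one bag. Running intersection: for every vertex, the bags containing it form a connected subtree. All three properties hold, so this is a valid tree decomposition of width max|bag| − 1 = 4, and hence tw(G) ≤ 4.

Yes; width 4.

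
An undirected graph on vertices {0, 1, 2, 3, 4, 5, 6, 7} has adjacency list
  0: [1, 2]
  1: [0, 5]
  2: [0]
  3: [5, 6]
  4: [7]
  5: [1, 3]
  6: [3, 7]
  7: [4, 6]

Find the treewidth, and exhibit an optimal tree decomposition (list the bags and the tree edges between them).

Treewidth 1.
Bags: B1 = {0, 2}  B2 = {0, 1}  B3 = {1, 5}  B4 = {3, 5}  B5 = {3, 6}  B6 = {6, 7}  B7 = {4, 7}
Tree: B1–B2, B2–B3, B3–B4, B4–B5, B5–B6, B6–B7

Each bag holds 2 vertices, so the decomposition has width 1, which upper-bounds the treewidth. G has an edge, so its treewidth is at least 1. Hence tw(G) = 1 exactly.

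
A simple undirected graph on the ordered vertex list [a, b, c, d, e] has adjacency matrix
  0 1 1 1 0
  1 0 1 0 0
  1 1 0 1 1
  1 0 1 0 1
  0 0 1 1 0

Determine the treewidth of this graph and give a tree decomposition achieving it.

The largest bag has 3 vertices, giving width 2; this decomposition certifies tw(G) ≤ 2. For the lower bound, the 3 vertices {c, d, e} are pairwise adjacent, and any tree decomposition puts a clique entirely inside one bag — forcing width ≥ 2. Combining the bounds, tw(G) = 2.

Treewidth 2.
Bags: B1 = {a, c, d}  B2 = {a, b, c}  B3 = {c, d, e}
Tree: B1–B2, B1–B3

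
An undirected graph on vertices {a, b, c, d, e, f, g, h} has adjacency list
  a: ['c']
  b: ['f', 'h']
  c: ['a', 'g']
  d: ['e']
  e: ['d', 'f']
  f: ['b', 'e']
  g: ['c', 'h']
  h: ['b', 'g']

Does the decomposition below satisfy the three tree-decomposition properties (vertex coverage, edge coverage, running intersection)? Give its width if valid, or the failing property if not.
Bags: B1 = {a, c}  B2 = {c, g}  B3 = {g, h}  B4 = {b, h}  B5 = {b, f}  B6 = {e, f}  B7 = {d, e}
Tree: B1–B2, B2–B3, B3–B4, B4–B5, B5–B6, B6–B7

Yes; width 1.

Vertex coverage: the bags together contain {a, b, c, d, e, f, g, h}, the full vertex set. Edge coverage: each edge of G has both endpoints in at least one bag. Running intersection: for every vertex, the bags containing it form a connected subtree. All three properties hold, so this is a valid tree decomposition of width max|bag| − 1 = 1, and hence tw(G) ≤ 1.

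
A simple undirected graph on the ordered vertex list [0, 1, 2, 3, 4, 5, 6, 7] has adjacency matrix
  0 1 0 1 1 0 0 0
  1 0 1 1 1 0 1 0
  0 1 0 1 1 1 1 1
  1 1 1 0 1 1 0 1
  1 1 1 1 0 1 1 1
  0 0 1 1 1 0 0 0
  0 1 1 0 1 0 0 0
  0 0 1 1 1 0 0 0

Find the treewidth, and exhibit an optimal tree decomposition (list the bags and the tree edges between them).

Every bag has size at most 4, so the width is 4 − 1 = 3 and tw(G) ≤ 3. Conversely, {0, 1, 3, 4} is a clique of size 4, and the vertices of any clique must share a bag in every tree decomposition; so some bag has ≥ 4 vertices and tw(G) ≥ 3. Combining the bounds, tw(G) = 3.

Treewidth 3.
Bags: B1 = {2, 3, 4, 7}  B2 = {1, 2, 3, 4}  B3 = {0, 1, 3, 4}  B4 = {1, 2, 4, 6}  B5 = {2, 3, 4, 5}
Tree: B1–B2, B2–B3, B2–B4, B1–B5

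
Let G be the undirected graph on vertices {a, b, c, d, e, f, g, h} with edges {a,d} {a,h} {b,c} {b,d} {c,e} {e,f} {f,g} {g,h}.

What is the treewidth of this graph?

2

A width-2 tree decomposition is:
Bags: B1 = {b, c, d}  B2 = {c, d, e}  B3 = {d, e, f}  B4 = {d, f, g}  B5 = {d, g, h}  B6 = {a, d, h}
Tree: B1–B2, B2–B3, B3–B4, B4–B5, B5–B6
Each bag holds 3 vertices, so the decomposition has width 2, which upper-bounds the treewidth. For the lower bound, G contains the cycle d–b–c–e–f–g–h–a–d, so G is not a forest; only forests have treewidth ≤ 1, hence tw(G) ≥ 2. Combining the bounds, tw(G) = 2.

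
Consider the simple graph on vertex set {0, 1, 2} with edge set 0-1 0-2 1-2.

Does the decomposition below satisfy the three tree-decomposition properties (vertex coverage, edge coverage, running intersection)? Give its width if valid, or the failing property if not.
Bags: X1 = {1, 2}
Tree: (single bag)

A tree decomposition must satisfy three properties: every vertex lies in some bag; for every edge, both endpoints lie together in some bag; and for every vertex, the bags containing it form a connected subtree. Here vertex 0 appears in no bag, so the decomposition is invalid.

No — vertex 0 appears in no bag.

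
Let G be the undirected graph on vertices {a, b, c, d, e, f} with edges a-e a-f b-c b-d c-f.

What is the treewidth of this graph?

1

A width-1 tree decomposition is:
Bags: B1 = {a, e}  B2 = {a, f}  B3 = {c, f}  B4 = {b, c}  B5 = {b, d}
Tree: B1–B2, B2–B3, B3–B4, B4–B5
Every bag has size at most 2, so the width is 2 − 1 = 1 and tw(G) ≤ 1. Any graph with an edge has treewidth ≥ 1, and G has the edge e–a. The upper and lower bounds meet at 1, so that is the treewidth.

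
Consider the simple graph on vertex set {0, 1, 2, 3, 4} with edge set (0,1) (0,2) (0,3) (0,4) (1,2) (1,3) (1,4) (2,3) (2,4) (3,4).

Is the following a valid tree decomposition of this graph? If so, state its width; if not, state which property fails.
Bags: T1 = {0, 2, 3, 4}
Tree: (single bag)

A tree decomposition must satisfy three properties: every vertex lies in some bag; for every edge, both endpoints lie together in some bag; and for every vertex, the bags containing it form a connected subtree. Here vertex 1 appears in no bag, so the decomposition is invalid.

No — vertex 1 appears in no bag.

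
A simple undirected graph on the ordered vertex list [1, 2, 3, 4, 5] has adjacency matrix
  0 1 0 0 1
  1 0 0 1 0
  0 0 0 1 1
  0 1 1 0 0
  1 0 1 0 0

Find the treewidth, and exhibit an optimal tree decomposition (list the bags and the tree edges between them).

Treewidth 2.
One optimal decomposition is:
Bags: B1 = {1, 2, 5}  B2 = {2, 3, 5}  B3 = {2, 3, 4}
Tree: B1–B2, B2–B3

Every bag has size at most 3, so the width is 3 − 1 = 2 and tw(G) ≤ 2. For the lower bound, G contains the cycle 2–1–5–3–4–2, so G is not a forest; only forests have treewidth ≤ 1, hence tw(G) ≥ 2. The upper and lower bounds meet at 2, so that is the treewidth.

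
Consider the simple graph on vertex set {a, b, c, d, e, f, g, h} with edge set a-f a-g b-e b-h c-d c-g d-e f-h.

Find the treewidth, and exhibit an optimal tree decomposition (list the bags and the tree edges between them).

Treewidth 2.
Bags: B1 = {b, e, h}  B2 = {d, e, h}  B3 = {c, d, h}  B4 = {c, g, h}  B5 = {a, g, h}  B6 = {a, f, h}
Tree: B1–B2, B2–B3, B3–B4, B4–B5, B5–B6

Every bag has size at most 3, so the width is 3 − 1 = 2 and tw(G) ≤ 2. The edges h–b–e–d–c–g–a–f–h form a cycle, so G is not a tree and its treewidth is at least 2. Combining the bounds, tw(G) = 2.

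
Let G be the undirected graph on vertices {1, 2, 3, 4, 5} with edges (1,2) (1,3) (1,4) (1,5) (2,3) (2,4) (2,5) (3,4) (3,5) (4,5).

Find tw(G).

4

A width-4 tree decomposition is:
Bags: B1 = {1, 2, 3, 4, 5}
Tree: (single bag)
A single bag containing all 5 vertices is trivially a valid decomposition of width 4. Conversely, {1, 2, 3, 4, 5} is a clique of size 5, and the vertices of any clique must share a bag in every tree decomposition; so some bag has ≥ 5 vertices and tw(G) ≥ 4. Combining the bounds, tw(G) = 4.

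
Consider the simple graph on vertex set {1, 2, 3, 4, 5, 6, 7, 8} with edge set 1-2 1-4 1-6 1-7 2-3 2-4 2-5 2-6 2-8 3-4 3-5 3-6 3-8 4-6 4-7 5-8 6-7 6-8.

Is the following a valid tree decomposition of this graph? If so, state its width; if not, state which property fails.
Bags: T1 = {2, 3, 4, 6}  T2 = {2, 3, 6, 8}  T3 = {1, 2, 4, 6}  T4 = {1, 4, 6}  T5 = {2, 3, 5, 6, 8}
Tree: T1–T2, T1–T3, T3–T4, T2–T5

No — vertex 7 appears in no bag.

A tree decomposition must satisfy three properties: every vertex lies in some bag; for every edge, both endpoints lie together in some bag; and for every vertex, the bags containing it form a connected subtree. Here vertex 7 appears in no bag, so the decomposition is invalid.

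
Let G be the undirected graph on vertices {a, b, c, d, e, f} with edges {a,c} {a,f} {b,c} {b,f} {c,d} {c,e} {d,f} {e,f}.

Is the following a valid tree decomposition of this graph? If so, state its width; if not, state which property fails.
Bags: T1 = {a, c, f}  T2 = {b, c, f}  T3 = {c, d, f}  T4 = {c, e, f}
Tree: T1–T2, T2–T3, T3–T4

Every vertex of G appears in some bag (union = {a, b, c, d, e, f}); every edge is covered by a bag; and for each vertex v the set of bags containing v is connected in the bag tree. The decomposition is therefore valid. The largest bag has 3 vertices, so the width is 2.

Yes; width 2.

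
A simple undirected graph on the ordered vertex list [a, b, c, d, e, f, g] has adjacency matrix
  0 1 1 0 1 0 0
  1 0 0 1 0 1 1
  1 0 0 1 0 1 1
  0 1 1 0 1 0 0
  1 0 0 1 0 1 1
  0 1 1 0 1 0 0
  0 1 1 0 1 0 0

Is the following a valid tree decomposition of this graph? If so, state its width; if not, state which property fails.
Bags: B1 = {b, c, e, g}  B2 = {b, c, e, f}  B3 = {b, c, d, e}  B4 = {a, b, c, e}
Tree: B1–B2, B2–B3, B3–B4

Every vertex of G appears in some bag (union = {a, b, c, d, e, f, g}); every edge is covered by a bag; and for each vertex v the set of bags containing v is connected in the bag tree. The decomposition is therefore valid. The largest bag has 4 vertices, so the width is 3.

Yes; width 3.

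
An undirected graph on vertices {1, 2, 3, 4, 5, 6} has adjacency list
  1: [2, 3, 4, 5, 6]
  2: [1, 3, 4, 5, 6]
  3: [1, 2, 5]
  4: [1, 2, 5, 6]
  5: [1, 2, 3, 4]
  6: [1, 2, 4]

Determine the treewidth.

A width-3 tree decomposition is:
Bags: B1 = {1, 2, 4, 6}  B2 = {1, 2, 4, 5}  B3 = {1, 2, 3, 5}
Tree: B1–B2, B2–B3
The largest bag has 4 vertices, giving width 3; this decomposition certifies tw(G) ≤ 3. For the lower bound, the 4 vertices {1, 2, 3, 5} are pairwise adjacent, and any tree decomposition puts a clique entirely inside one bag — forcing width ≥ 3. Hence tw(G) = 3 exactly.

3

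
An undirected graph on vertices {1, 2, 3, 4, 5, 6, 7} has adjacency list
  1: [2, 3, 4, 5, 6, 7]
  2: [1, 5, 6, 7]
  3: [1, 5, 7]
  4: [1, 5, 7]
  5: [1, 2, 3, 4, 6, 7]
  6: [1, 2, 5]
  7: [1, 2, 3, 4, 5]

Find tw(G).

A width-3 tree decomposition is:
Bags: B1 = {1, 2, 5, 6}  B2 = {1, 2, 5, 7}  B3 = {1, 4, 5, 7}  B4 = {1, 3, 5, 7}
Tree: B1–B2, B2–B3, B3–B4
The largest bag has 4 vertices, giving width 3; this decomposition certifies tw(G) ≤ 3. Conversely, {1, 2, 5, 6} is a clique of size 4, and the vertices of any clique must share a bag in every tree decomposition; so some bag has ≥ 4 vertices and tw(G) ≥ 3. The upper and lower bounds meet at 3, so that is the treewidth.

3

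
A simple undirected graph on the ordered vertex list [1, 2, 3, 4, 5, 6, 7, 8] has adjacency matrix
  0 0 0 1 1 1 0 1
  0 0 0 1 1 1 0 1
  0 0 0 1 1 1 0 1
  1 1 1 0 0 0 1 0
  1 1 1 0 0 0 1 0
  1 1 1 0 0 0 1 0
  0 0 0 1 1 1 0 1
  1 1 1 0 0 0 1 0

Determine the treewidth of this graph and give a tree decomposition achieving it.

Each bag holds 5 vertices, so the decomposition has width 4, which upper-bounds the treewidth. For the lower bound: the 5 vertex sets {6,7}, {3,4}, {2,8}, {1}, {5} are disjoint, each induces a connected subgraph, and every pair is joined by at least one edge of G. Contracting each set to a single vertex therefore yields K_{5} as a minor, and since treewidth is minor-monotone, tw(G) ≥ tw(K_{5}) = 4. Combining the bounds, tw(G) = 4.

Treewidth 4.
One optimal decomposition is:
Bags: B1 = {1, 2, 3, 6, 7}  B2 = {1, 2, 3, 4, 7}  B3 = {1, 2, 3, 7, 8}  B4 = {1, 2, 3, 5, 7}
Tree: B1–B2, B2–B3, B3–B4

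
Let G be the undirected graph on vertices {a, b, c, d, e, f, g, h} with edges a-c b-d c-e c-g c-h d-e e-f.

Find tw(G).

1

A width-1 tree decomposition is:
Bags: B1 = {e, f}  B2 = {c, e}  B3 = {d, e}  B4 = {b, d}  B5 = {c, g}  B6 = {a, c}  B7 = {c, h}
Tree: B1–B2, B1–B3, B3–B4, B2–B5, B5–B6, B5–B7
Each bag holds 2 vertices, so the decomposition has width 1, which upper-bounds the treewidth. Since G has at least one edge (e.g. e–f), it is not an edgeless graph, so tw(G) ≥ 1. Combining the bounds, tw(G) = 1.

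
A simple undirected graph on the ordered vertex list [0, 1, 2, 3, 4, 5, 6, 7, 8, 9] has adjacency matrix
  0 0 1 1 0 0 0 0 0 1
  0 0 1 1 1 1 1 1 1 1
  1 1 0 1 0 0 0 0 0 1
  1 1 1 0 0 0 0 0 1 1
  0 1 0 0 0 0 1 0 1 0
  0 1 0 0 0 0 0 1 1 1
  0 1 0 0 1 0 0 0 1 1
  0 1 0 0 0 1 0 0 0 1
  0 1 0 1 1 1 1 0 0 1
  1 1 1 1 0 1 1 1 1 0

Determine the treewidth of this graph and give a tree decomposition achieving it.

Treewidth 3.
One optimal decomposition is:
Bags: B1 = {1, 6, 8, 9}  B2 = {1, 3, 8, 9}  B3 = {1, 5, 8, 9}  B4 = {1, 2, 3, 9}  B5 = {0, 2, 3, 9}  B6 = {1, 4, 6, 8}  B7 = {1, 5, 7, 9}
Tree: B1–B2, B1–B3, B2–B4, B4–B5, B1–B6, B3–B7

Each bag holds 4 vertices, so the decomposition has width 3, which upper-bounds the treewidth. Conversely, {0, 2, 3, 9} is a clique of size 4, and the vertices of any clique must share a bag in every tree decomposition; so some bag has ≥ 4 vertices and tw(G) ≥ 3. Combining the bounds, tw(G) = 3.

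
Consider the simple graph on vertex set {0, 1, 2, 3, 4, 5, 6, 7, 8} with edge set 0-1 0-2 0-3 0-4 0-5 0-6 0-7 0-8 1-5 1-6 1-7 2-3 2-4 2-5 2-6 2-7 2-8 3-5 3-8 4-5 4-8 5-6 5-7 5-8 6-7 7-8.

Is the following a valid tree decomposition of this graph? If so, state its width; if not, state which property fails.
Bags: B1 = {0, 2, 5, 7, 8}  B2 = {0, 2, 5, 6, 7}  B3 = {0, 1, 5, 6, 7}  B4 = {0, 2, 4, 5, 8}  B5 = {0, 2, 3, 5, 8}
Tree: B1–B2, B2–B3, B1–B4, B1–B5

Yes; width 4.

Checking the three conditions: (i) the bags cover all of {0, 1, 2, 3, 4, 5, 6, 7, 8}; (ii) for each edge, some bag contains both endpoints; (iii) the bags containing any fixed vertex form a subtree. All hold, so the decomposition is valid with width 5 − 1 = 4.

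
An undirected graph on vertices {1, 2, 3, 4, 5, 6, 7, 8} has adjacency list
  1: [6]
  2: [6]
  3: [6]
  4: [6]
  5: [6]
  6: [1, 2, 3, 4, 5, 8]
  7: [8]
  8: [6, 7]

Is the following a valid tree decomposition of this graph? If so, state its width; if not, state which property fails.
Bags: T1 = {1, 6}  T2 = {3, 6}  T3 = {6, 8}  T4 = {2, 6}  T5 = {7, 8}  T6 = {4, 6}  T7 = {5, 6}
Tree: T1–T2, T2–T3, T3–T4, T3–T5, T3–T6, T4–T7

Yes; width 1.

Every vertex of G appears in some bag (union = {1, 2, 3, 4, 5, 6, 7, 8}); every edge is covered by a bag; and for each vertex v the set of bags containing v is connected in the bag tree. The decomposition is therefore valid. The largest bag has 2 vertices, so the width is 1.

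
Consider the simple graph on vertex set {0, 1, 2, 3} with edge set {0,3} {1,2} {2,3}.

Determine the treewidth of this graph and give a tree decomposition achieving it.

Treewidth 1.
One optimal decomposition is:
Bags: B1 = {0, 3}  B2 = {2, 3}  B3 = {1, 2}
Tree: B1–B2, B2–B3

Each bag holds 2 vertices, so the decomposition has width 1, which upper-bounds the treewidth. Since G has at least one edge (e.g. 0–3), it is not an edgeless graph, so tw(G) ≥ 1. Therefore the treewidth is 1.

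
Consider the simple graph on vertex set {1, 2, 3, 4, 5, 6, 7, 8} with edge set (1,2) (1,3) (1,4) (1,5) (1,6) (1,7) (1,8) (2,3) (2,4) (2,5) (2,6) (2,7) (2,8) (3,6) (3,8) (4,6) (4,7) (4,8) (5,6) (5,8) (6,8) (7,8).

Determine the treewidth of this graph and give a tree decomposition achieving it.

Treewidth 4.
One optimal decomposition is:
Bags: B1 = {1, 2, 5, 6, 8}  B2 = {1, 2, 3, 6, 8}  B3 = {1, 2, 4, 6, 8}  B4 = {1, 2, 4, 7, 8}
Tree: B1–B2, B1–B3, B3–B4

The largest bag has 5 vertices, giving width 4; this decomposition certifies tw(G) ≤ 4. For the lower bound, the 5 vertices {1, 2, 3, 6, 8} are pairwise adjacent, and any tree decomposition puts a clique entirely inside one bag — forcing width ≥ 4. The upper and lower bounds meet at 4, so that is the treewidth.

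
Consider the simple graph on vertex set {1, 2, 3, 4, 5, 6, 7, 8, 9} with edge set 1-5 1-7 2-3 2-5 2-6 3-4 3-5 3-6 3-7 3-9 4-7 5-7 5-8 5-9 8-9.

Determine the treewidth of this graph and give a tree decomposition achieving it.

Treewidth 2.
One optimal decomposition is:
Bags: B1 = {3, 5, 9}  B2 = {5, 8, 9}  B3 = {3, 5, 7}  B4 = {1, 5, 7}  B5 = {3, 4, 7}  B6 = {2, 3, 5}  B7 = {2, 3, 6}
Tree: B1–B2, B1–B3, B3–B4, B3–B5, B3–B6, B6–B7

Each bag holds 3 vertices, so the decomposition has width 2, which upper-bounds the treewidth. On the other hand G contains the 3-clique {5, 8, 9}. A clique must lie in a single bag of any decomposition, so no decomposition can have width below 2. Therefore the treewidth is 2.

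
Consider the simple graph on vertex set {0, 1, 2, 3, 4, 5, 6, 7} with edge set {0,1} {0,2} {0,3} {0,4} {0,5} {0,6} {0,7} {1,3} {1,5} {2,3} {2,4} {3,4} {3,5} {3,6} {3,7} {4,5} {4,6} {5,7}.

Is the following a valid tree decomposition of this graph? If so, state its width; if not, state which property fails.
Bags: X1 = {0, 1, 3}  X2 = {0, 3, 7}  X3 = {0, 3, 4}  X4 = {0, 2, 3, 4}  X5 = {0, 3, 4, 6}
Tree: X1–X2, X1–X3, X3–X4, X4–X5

No — vertex 5 appears in no bag.

A tree decomposition must satisfy three properties: every vertex lies in some bag; for every edge, both endpoints lie together in some bag; and for every vertex, the bags containing it form a connected subtree. Here vertex 5 appears in no bag, so the decomposition is invalid.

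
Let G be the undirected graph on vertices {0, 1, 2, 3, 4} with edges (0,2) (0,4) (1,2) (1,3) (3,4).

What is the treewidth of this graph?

2

A width-2 tree decomposition is:
Bags: B1 = {0, 1, 2}  B2 = {0, 1, 3}  B3 = {0, 3, 4}
Tree: B1–B2, B2–B3
Each bag holds 3 vertices, so the decomposition has width 2, which upper-bounds the treewidth. Since 0–2–1–3–4–0 is a cycle in G, G is not acyclic. Forests are exactly the graphs of treewidth ≤ 1, so tw(G) ≥ 2. Hence tw(G) = 2 exactly.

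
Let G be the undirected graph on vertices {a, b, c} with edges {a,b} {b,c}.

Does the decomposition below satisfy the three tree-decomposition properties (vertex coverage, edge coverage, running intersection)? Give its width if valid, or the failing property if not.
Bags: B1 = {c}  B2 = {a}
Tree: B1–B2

No — vertex b appears in no bag.

A tree decomposition must satisfy three properties: every vertex lies in some bag; for every edge, both endpoints lie together in some bag; and for every vertex, the bags containing it form a connected subtree. Here vertex b appears in no bag, so the decomposition is invalid.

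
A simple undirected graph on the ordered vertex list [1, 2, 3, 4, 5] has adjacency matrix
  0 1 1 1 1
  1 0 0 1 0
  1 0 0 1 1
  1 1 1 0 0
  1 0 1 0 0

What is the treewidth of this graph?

2

A width-2 tree decomposition is:
Bags: B1 = {1, 3, 4}  B2 = {1, 3, 5}  B3 = {1, 2, 4}
Tree: B1–B2, B1–B3
Every bag has size at most 3, so the width is 3 − 1 = 2 and tw(G) ≤ 2. Conversely, {1, 2, 4} is a clique of size 3, and the vertices of any clique must share a bag in every tree decomposition; so some bag has ≥ 3 vertices and tw(G) ≥ 2. Therefore the treewidth is 2.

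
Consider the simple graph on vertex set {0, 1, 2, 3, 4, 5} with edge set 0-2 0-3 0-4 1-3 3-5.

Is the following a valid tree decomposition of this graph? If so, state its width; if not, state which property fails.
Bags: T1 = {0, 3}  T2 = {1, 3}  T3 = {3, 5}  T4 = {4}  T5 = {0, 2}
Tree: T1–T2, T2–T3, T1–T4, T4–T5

No — edge (0,4) lies in no bag.

A tree decomposition must satisfy three properties: every vertex lies in some bag; for every edge, both endpoints lie together in some bag; and for every vertex, the bags containing it form a connected subtree. Here edge (0,4) lies in no bag, so the decomposition is invalid.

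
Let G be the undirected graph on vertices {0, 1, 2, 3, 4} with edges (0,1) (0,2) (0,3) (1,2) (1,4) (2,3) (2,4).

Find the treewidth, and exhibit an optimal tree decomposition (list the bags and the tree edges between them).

Each bag holds 3 vertices, so the decomposition has width 2, which upper-bounds the treewidth. On the other hand G contains the 3-clique {0, 1, 2}. A clique must lie in a single bag of any decomposition, so no decomposition can have width below 2. Hence tw(G) = 2 exactly.

Treewidth 2.
Bags: B1 = {0, 1, 2}  B2 = {0, 2, 3}  B3 = {1, 2, 4}
Tree: B1–B2, B1–B3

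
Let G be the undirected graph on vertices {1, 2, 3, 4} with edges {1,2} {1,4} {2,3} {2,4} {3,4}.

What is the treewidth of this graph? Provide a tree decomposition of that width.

The largest bag has 3 vertices, giving width 2; this decomposition certifies tw(G) ≤ 2. For the lower bound, the 3 vertices {1, 2, 4} are pairwise adjacent, and any tree decomposition puts a clique entirely inside one bag — forcing width ≥ 2. Therefore the treewidth is 2.

Treewidth 2.
One such decomposition:
Bags: B1 = {1, 2, 4}  B2 = {2, 3, 4}
Tree: B1–B2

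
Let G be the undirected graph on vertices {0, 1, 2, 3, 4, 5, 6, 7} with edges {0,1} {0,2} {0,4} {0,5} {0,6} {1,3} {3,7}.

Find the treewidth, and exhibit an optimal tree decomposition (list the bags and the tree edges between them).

Treewidth 1.
Bags: B1 = {3, 7}  B2 = {1, 3}  B3 = {0, 1}  B4 = {0, 4}  B5 = {0, 6}  B6 = {0, 5}  B7 = {0, 2}
Tree: B1–B2, B2–B3, B3–B4, B4–B5, B4–B6, B4–B7

Every bag has size at most 2, so the width is 2 − 1 = 1 and tw(G) ≤ 1. G has an edge, so its treewidth is at least 1. Combining the bounds, tw(G) = 1.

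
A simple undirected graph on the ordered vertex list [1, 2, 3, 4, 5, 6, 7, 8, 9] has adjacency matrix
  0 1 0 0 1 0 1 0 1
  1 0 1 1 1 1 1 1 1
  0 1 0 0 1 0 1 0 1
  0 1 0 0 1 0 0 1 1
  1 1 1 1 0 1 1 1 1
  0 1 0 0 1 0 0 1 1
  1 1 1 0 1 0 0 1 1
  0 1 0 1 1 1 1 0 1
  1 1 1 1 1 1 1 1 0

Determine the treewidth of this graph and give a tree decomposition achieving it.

Treewidth 4.
Bags: B1 = {2, 5, 7, 8, 9}  B2 = {1, 2, 5, 7, 9}  B3 = {2, 5, 6, 8, 9}  B4 = {2, 3, 5, 7, 9}  B5 = {2, 4, 5, 8, 9}
Tree: B1–B2, B1–B3, B2–B4, B3–B5

The largest bag has 5 vertices, giving width 4; this decomposition certifies tw(G) ≤ 4. For the lower bound, the 5 vertices {2, 4, 5, 8, 9} are pairwise adjacent, and any tree decomposition puts a clique entirely inside one bag — forcing width ≥ 4. The upper and lower bounds meet at 4, so that is the treewidth.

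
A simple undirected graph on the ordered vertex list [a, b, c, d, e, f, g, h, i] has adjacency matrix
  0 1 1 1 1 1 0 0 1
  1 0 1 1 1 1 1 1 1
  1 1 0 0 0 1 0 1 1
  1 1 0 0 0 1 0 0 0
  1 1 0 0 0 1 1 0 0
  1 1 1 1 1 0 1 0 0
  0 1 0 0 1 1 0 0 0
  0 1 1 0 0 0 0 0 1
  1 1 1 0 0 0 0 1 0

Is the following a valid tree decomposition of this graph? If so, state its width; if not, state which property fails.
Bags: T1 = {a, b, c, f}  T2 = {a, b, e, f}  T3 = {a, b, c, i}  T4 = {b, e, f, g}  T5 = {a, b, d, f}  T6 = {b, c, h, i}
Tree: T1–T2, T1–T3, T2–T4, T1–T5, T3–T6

Checking the three conditions: (i) the bags cover all of {a, b, c, d, e, f, g, h, i}; (ii) for each edge, some bag contains both endpoints; (iii) the bags containing any fixed vertex form a subtree. All hold, so the decomposition is valid with width 4 − 1 = 3.

Yes; width 3.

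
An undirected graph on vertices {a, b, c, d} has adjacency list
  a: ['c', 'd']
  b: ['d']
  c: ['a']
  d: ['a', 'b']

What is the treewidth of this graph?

1

A width-1 tree decomposition is:
Bags: B1 = {a, c}  B2 = {a, d}  B3 = {b, d}
Tree: B1–B2, B2–B3
The largest bag has 2 vertices, giving width 1; this decomposition certifies tw(G) ≤ 1. G has an edge, so its treewidth is at least 1. Hence tw(G) = 1 exactly.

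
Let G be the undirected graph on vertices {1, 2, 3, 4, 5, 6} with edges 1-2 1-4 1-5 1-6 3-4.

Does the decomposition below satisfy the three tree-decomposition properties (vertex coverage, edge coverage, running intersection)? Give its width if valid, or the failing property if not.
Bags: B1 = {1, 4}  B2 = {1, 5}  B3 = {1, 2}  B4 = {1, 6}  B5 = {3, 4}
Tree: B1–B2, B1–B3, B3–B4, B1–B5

Yes; width 1.

Checking the three conditions: (i) the bags cover all of {1, 2, 3, 4, 5, 6}; (ii) for each edge, some bag contains both endpoints; (iii) the bags containing any fixed vertex form a subtree. All hold, so the decomposition is valid with width 2 − 1 = 1.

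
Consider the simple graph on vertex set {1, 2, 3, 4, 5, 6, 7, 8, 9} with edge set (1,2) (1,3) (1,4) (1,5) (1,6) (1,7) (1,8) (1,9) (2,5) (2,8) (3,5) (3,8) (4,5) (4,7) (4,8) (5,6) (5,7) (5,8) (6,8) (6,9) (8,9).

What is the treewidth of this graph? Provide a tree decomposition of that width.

Treewidth 3.
One optimal decomposition is:
Bags: B1 = {1, 2, 5, 8}  B2 = {1, 4, 5, 8}  B3 = {1, 5, 6, 8}  B4 = {1, 3, 5, 8}  B5 = {1, 4, 5, 7}  B6 = {1, 6, 8, 9}
Tree: B1–B2, B1–B3, B2–B4, B2–B5, B3–B6

The largest bag has 4 vertices, giving width 3; this decomposition certifies tw(G) ≤ 3. Conversely, {1, 6, 8, 9} is a clique of size 4, and the vertices of any clique must share a bag in every tree decomposition; so some bag has ≥ 4 vertices and tw(G) ≥ 3. Hence tw(G) = 3 exactly.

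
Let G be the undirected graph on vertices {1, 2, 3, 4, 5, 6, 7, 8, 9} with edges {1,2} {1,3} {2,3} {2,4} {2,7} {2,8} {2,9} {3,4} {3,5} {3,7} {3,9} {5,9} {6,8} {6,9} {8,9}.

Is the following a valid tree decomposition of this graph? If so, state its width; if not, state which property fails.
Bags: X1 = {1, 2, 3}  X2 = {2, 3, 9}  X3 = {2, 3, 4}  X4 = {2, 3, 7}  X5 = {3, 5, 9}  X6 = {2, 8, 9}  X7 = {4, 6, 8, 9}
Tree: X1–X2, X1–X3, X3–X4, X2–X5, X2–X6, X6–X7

A tree decomposition must satisfy three properties: every vertex lies in some bag; for every edge, both endpoints lie together in some bag; and for every vertex, the bags containing it form a connected subtree. Here bags containing vertex 4 are not connected in the tree, so the decomposition is invalid.

No — bags containing vertex 4 are not connected in the tree.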